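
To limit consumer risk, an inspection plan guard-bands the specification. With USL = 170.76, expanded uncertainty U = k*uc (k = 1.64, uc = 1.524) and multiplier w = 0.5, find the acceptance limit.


U = k * uc = 1.64 * 1.524 = 2.49936
guard band g = w * U = 0.5 * 2.49936 = 1.24968
AL = USL - g = 170.76 - 1.24968
AL = 169.5103

169.5103


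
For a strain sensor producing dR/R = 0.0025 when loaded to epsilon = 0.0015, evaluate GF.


GF = (dR/R) / epsilon
= 0.0025 / 0.0015
= 1.6667

1.6667


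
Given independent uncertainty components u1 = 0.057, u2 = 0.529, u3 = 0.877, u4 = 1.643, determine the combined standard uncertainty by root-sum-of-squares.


uc = sqrt(0.057^2 + 0.529^2 + 0.877^2 + 1.643^2)
uc = sqrt(3.751668)
uc = 1.9369

1.9369


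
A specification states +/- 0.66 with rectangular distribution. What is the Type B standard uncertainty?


u_B = half_width / sqrt(3)
u_B = 0.66 / 1.7320508
u_B = 0.3811

0.3811


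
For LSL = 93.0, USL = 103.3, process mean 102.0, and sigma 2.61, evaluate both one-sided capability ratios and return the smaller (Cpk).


Cpu = (USL - mean) / (3*sigma) = (103.3 - 102.0) / (3*2.61) = 0.1660
Cpl = (mean - LSL) / (3*sigma) = (102.0 - 93.0) / (3*2.61) = 1.1494
Cpk = min(Cpu, Cpl) = 0.1660

0.1660


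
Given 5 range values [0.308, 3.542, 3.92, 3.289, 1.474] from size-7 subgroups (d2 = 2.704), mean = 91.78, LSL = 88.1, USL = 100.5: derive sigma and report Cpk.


R_bar = (0.308 + 3.542 + 3.92 + 3.289 + 1.474) / 5 = 2.5066
sigma = R_bar / d2 = 2.5066 / 2.704 = 0.92699704
Cp = (USL - LSL)/(6*sigma) = (100.5 - 88.1)/(6*0.92699704) = 2.2294
Cpu = (100.5 - 91.78)/(3*0.92699704) = 3.1356
Cpl = (91.78 - 88.1)/(3*0.92699704) = 1.3233
Cpk = min(Cpu, Cpl) = 1.3233

1.3233


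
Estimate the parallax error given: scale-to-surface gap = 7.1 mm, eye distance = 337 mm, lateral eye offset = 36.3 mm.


error = h * offset / d
= 7.1 * 36.3 / 337
= 0.7648

0.7648


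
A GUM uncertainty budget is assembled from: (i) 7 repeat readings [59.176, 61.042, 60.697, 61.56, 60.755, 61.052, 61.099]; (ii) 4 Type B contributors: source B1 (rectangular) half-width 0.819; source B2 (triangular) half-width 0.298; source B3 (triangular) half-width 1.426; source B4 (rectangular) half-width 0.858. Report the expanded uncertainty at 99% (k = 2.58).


mean = (59.176 + 61.042 + 60.697 + 61.56 + 60.755 + 61.052 + 61.099) / 7 = 60.76871429
s = sqrt(sum((x - mean)^2)/(n-1)) = 0.75633187
u_A = s / sqrt(n) = 0.75633187 / sqrt(7) = 0.28586658
u_B1 = 0.819 / sqrt(3) = 0.47284987
u_B2 = 0.298 / sqrt(6) = 0.12165799
u_B3 = 1.426 / sqrt(6) = 0.58216206
u_B4 = 0.858 / sqrt(3) = 0.49536653
uc = sqrt(0.28586658^2 + 0.47284987^2 + 0.12165799^2 + 0.58216206^2 + 0.49536653^2) = 0.9510037
U = k * uc = 2.58 * 0.9510037
U = 2.4536

2.4536


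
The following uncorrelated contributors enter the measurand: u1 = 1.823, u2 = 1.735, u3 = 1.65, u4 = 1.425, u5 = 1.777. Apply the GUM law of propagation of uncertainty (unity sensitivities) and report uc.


uc = sqrt(1.823^2 + 1.735^2 + 1.65^2 + 1.425^2 + 1.777^2)
uc = sqrt(14.244408)
uc = 3.7742

3.7742


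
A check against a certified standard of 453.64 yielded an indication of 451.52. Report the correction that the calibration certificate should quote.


Correction = standard - reading
= 453.64 - 451.52
= 2.1200

2.1200


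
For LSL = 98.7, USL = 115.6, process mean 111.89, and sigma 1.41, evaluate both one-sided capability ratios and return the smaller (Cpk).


Cpu = (USL - mean) / (3*sigma) = (115.6 - 111.89) / (3*1.41) = 0.8771
Cpl = (mean - LSL) / (3*sigma) = (111.89 - 98.7) / (3*1.41) = 3.1182
Cpk = min(Cpu, Cpl) = 0.8771

0.8771


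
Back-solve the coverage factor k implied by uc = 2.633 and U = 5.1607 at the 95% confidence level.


k = U / uc
k = 5.1607 / 2.633
k = 1.96

1.96


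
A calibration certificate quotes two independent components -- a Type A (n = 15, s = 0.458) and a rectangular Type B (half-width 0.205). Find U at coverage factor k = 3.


u_A = s / sqrt(n) = 0.458 / sqrt(15) = 0.11825509
u_B = half_width / sqrt(3) = 0.205 / sqrt(3) = 0.11835681
uc = sqrt(u_A^2 + u_B^2) = sqrt(0.11825509^2 + 0.11835681^2) = 0.16730989
U = k * uc = 3 * 0.16730989
U = 0.5019

0.5019


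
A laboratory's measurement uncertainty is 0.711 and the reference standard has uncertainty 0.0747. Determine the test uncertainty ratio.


TUR = u_lab / u_ref
= 0.711 / 0.0747
= 9.5181

9.5181


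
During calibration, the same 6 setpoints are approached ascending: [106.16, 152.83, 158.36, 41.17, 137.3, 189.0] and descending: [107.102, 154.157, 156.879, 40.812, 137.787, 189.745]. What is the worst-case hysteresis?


|106.16 - 107.102| = 0.9420
|152.83 - 154.157| = 1.3270
|158.36 - 156.879| = 1.4810
|41.17 - 40.812| = 0.3580
|137.3 - 137.787| = 0.4870
|189.0 - 189.745| = 0.7450
hysteresis = max(diffs) = 1.4810

1.4810


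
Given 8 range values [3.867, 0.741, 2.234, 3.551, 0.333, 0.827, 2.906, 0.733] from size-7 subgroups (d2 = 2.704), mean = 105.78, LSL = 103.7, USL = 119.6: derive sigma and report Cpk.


R_bar = (3.867 + 0.741 + 2.234 + 3.551 + 0.333 + 0.827 + 2.906 + 0.733) / 8 = 1.899
sigma = R_bar / d2 = 1.899 / 2.704 = 0.7022929
Cp = (USL - LSL)/(6*sigma) = (119.6 - 103.7)/(6*0.7022929) = 3.7734
Cpu = (119.6 - 105.78)/(3*0.7022929) = 6.5595
Cpl = (105.78 - 103.7)/(3*0.7022929) = 0.9872
Cpk = min(Cpu, Cpl) = 0.9872

0.9872


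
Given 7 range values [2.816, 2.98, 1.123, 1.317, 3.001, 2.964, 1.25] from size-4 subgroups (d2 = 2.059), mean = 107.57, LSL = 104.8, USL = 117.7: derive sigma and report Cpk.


R_bar = (2.816 + 2.98 + 1.123 + 1.317 + 3.001 + 2.964 + 1.25) / 7 = 2.2072857
sigma = R_bar / d2 = 2.2072857 / 2.059 = 1.0720183
Cp = (USL - LSL)/(6*sigma) = (117.7 - 104.8)/(6*1.0720183) = 2.0056
Cpu = (117.7 - 107.57)/(3*1.0720183) = 3.1498
Cpl = (107.57 - 104.8)/(3*1.0720183) = 0.8613
Cpk = min(Cpu, Cpl) = 0.8613

0.8613


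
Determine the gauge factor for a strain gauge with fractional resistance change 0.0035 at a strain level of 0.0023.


GF = (dR/R) / epsilon
= 0.0035 / 0.0023
= 1.5217

1.5217


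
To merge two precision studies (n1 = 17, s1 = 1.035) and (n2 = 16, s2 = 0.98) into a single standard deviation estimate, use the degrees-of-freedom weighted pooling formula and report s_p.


s_p = sqrt(((n1-1)*s1^2 + (n2-1)*s2^2) / (n1+n2-2))
numerator = (17-1)*1.035^2 + (16-1)*0.98^2 = 17.1396 + 14.406 = 31.5456
denominator = 17 + 16 - 2 = 31
s_p^2 = 31.5456 / 31 = 1.0176
s_p = sqrt(1.0176) = 1.0088

1.0088


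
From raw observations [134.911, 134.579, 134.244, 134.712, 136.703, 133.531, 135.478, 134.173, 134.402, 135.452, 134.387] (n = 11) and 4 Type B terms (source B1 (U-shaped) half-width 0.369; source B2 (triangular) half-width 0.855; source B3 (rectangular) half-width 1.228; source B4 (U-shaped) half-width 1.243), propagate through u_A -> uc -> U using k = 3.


mean = (134.911 + 134.579 + 134.244 + 134.712 + 136.703 + 133.531 + 135.478 + 134.173 + 134.402 + 135.452 + 134.387) / 11 = 134.7792727
s = sqrt(sum((x - mean)^2)/(n-1)) = 0.84923355
u_A = s / sqrt(n) = 0.84923355 / sqrt(11) = 0.25605355
u_B1 = 0.369 / sqrt(2) = 0.2609224
u_B2 = 0.855 / sqrt(6) = 0.34905229
u_B3 = 1.228 / sqrt(3) = 0.70898613
u_B4 = 1.243 / sqrt(2) = 0.87893373
uc = sqrt(0.25605355^2 + 0.2609224^2 + 0.34905229^2 + 0.70898613^2 + 0.87893373^2) = 1.2372014
U = k * uc = 3 * 1.2372014
U = 3.7116

3.7116


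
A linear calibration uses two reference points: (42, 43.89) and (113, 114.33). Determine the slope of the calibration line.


slope = (y2 - y1) / (x2 - x1)
= (114.33 - 43.89) / (113 - 42)
= 70.4400 / 71
= 0.9921

0.9921


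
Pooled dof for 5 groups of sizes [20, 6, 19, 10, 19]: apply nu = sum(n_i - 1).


nu = sum_i (n_i - 1)
nu = ((20 - 1) + (6 - 1) + (19 - 1) + (10 - 1) + (19 - 1))
nu = 19 + 5 + 18 + 9 + 18
nu = 69

69


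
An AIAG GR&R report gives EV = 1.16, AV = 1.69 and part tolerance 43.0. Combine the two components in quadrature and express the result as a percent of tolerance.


GRR = sqrt(EV^2 + AV^2) = sqrt(1.16^2 + 1.69^2) = 2.0498049
%GRR = GRR / tol * 100 = 2.0498049 / 43.0 * 100
%GRR = 4.7670

4.7670


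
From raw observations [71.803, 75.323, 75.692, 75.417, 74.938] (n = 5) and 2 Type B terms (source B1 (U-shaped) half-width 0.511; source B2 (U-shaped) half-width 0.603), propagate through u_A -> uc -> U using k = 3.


mean = (71.803 + 75.323 + 75.692 + 75.417 + 74.938) / 5 = 74.6346
s = sqrt(sum((x - mean)^2)/(n-1)) = 1.6057825
u_A = s / sqrt(n) = 1.6057825 / sqrt(5) = 0.71812777
u_B1 = 0.511 / sqrt(2) = 0.36133157
u_B2 = 0.603 / sqrt(2) = 0.42638539
uc = sqrt(0.71812777^2 + 0.36133157^2 + 0.42638539^2) = 0.90998489
U = k * uc = 3 * 0.90998489
U = 2.7300

2.7300


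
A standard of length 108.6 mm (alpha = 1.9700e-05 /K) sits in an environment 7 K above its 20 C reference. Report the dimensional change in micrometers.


dL = L * alpha * dT
= 108.6 * 1.9700e-05 * 7
= 0.0149759 mm
dL_um = 0.0149759 * 1000 = 14.9759 um

14.9759


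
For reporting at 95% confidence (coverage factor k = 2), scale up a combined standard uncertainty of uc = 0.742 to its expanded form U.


U = k * uc
U = 2 * 0.742
U = 1.4840

1.4840


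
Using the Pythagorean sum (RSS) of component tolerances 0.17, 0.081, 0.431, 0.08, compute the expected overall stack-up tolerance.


RSS = sqrt(0.17^2 + 0.081^2 + 0.431^2 + 0.08^2)
= sqrt(0.227622)
= 0.4771

0.4771


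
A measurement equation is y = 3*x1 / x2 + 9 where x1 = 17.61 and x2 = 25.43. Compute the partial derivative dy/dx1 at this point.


y = 3*x1 / x2 + 9
dy/dx1 = 3/x2
Evaluate at x2 = 25.43: c1 = 3 / 25.43
c1 = 0.1180

0.1180


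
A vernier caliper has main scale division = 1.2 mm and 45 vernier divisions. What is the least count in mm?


LC = MSD / n_div
= 1.2 / 45
= 0.0267

0.0267


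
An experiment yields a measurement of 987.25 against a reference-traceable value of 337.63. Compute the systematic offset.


Systematic error = measured - true
= 987.25 - 337.63
= 649.6200

649.6200


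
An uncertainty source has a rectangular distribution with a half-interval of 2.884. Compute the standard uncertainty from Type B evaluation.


u_B = half_width / sqrt(3)
u_B = 2.884 / 1.7320508
u_B = 1.6651

1.6651


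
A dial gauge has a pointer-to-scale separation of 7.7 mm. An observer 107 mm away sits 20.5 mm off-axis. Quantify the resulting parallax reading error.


error = h * offset / d
= 7.7 * 20.5 / 107
= 1.4752

1.4752


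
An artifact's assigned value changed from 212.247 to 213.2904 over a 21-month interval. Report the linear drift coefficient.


rate = (v2 - v1) / months
= (213.2904 - 212.247) / 21
= 1.0434 / 21
= 0.0497

0.0497


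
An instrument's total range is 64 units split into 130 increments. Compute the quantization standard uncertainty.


resolution = range / divisions
resolution = 64 / 130 = 0.49230769
u_res = resolution / (2*sqrt(3))
u_res = 0.49230769 / 3.4641016
u_res = 0.1421

0.1421


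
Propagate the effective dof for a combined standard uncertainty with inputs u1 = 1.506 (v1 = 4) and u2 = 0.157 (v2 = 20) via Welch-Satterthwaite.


uc = sqrt(u1^2 + u2^2) = sqrt(1.506^2 + 0.157^2) = 1.5141615
v_eff = uc^4 / (u1^4/v1 + u2^4/v2)
= 1.5141615^4 / (1.506^4/4 + 0.157^4/20)
= 5.2564047 / 1.2860272
v_eff = 4.0873

4.0873


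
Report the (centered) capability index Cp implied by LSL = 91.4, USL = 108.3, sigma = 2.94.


Cp = (USL - LSL) / (6 * sigma)
= (108.3 - 91.4) / (6 * 2.94)
= 16.9000 / 17.6400
= 0.9580

0.9580


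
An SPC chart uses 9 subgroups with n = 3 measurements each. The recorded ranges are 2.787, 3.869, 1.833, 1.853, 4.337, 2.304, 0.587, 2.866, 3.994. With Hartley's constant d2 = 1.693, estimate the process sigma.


R_bar = (2.787 + 3.869 + 1.833 + 1.853 + 4.337 + 2.304 + 0.587 + 2.866 + 3.994) / 9
R_bar = 24.43 / 9 = 2.7144444
sigma_hat = R_bar / d2 = 2.7144444 / 1.693 = 1.6033

1.6033


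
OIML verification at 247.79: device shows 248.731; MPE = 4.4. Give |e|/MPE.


e = indication - reference = 248.731 - 247.79 = 0.9410
|e| = 0.9410
ratio = |e| / MPE = 0.9410 / 4.4
ratio = 0.2139

0.2139


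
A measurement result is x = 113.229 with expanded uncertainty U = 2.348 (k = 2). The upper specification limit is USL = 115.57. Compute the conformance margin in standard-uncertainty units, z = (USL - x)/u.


u = U / k = 2.348 / 2 = 1.174
margin = |USL - x| = |115.57 - 113.229| = 2.341
z = margin / u = 2.341 / 1.174
z = 1.9940

1.9940


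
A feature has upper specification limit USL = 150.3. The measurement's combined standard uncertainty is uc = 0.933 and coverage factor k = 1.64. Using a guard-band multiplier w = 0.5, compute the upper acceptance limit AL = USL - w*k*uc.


U = k * uc = 1.64 * 0.933 = 1.53012
guard band g = w * U = 0.5 * 1.53012 = 0.76506
AL = USL - g = 150.3 - 0.76506
AL = 149.5349

149.5349


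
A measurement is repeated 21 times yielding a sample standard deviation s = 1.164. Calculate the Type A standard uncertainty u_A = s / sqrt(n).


u_A = s / sqrt(n)
u_A = 1.164 / sqrt(21)
u_A = 1.164 / 4.5825757
u_A = 0.2540

0.2540


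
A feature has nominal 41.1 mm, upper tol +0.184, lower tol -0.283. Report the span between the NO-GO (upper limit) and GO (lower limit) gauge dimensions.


GO = nominal - lower_tol (smallest hole = maximum material condition)
GO = 41.1 - 0.283 = 40.817
NO-GO = nominal + upper_tol (largest hole = least material condition)
NO-GO = 41.1 + 0.184 = 41.284
spread = NO-GO - GO = 41.284 - 40.817 = 0.4670

0.4670


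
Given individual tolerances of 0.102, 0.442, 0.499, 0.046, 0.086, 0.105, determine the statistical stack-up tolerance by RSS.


RSS = sqrt(0.102^2 + 0.442^2 + 0.499^2 + 0.046^2 + 0.086^2 + 0.105^2)
= sqrt(0.475306)
= 0.6894

0.6894


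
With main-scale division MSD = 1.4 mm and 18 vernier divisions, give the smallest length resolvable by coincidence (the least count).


LC = MSD / n_div
= 1.4 / 18
= 0.0778

0.0778


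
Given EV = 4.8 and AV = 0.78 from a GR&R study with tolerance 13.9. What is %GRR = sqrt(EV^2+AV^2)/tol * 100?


GRR = sqrt(EV^2 + AV^2) = sqrt(4.8^2 + 0.78^2) = 4.8629621
%GRR = GRR / tol * 100 = 4.8629621 / 13.9 * 100
%GRR = 34.9853

34.9853


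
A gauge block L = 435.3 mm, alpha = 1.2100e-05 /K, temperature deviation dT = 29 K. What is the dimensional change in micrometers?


dL = L * alpha * dT
= 435.3 * 1.2100e-05 * 29
= 0.1527468 mm
dL_um = 0.1527468 * 1000 = 152.7468 um

152.7468


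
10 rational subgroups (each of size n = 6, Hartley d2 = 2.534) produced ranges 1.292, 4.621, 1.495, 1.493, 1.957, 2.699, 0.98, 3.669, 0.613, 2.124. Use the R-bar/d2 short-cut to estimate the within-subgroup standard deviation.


R_bar = (1.292 + 4.621 + 1.495 + 1.493 + 1.957 + 2.699 + 0.98 + 3.669 + 0.613 + 2.124) / 10
R_bar = 20.943 / 10 = 2.0943
sigma_hat = R_bar / d2 = 2.0943 / 2.534 = 0.8265

0.8265


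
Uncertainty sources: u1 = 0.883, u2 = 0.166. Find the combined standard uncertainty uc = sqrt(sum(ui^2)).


uc = sqrt(0.883^2 + 0.166^2)
uc = sqrt(0.807245)
uc = 0.8985

0.8985


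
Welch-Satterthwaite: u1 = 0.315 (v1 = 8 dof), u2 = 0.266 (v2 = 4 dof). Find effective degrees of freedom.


uc = sqrt(u1^2 + u2^2) = sqrt(0.315^2 + 0.266^2) = 0.41228752
v_eff = uc^4 / (u1^4/v1 + u2^4/v2)
= 0.41228752^4 / (0.315^4/8 + 0.266^4/4)
= 0.02889354 / 0.002482303
v_eff = 11.6398

11.6398


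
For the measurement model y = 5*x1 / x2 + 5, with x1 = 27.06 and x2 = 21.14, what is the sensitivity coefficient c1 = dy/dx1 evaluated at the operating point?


y = 5*x1 / x2 + 5
dy/dx1 = 5/x2
Evaluate at x2 = 21.14: c1 = 5 / 21.14
c1 = 0.2365

0.2365


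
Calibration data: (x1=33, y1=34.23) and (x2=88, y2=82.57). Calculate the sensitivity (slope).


slope = (y2 - y1) / (x2 - x1)
= (82.57 - 34.23) / (88 - 33)
= 48.3400 / 55
= 0.8789

0.8789


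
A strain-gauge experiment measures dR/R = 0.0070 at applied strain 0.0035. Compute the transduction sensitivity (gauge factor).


GF = (dR/R) / epsilon
= 0.0070 / 0.0035
= 2.0000

2.0000


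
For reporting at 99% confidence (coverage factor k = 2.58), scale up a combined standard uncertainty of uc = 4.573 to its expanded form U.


U = k * uc
U = 2.58 * 4.573
U = 11.7983

11.7983


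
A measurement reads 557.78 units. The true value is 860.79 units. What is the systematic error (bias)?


Systematic error = measured - true
= 557.78 - 860.79
= -303.0100

-303.0100


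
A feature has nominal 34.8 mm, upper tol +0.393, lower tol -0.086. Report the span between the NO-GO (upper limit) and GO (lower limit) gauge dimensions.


GO = nominal - lower_tol (smallest hole = maximum material condition)
GO = 34.8 - 0.086 = 34.714
NO-GO = nominal + upper_tol (largest hole = least material condition)
NO-GO = 34.8 + 0.393 = 35.193
spread = NO-GO - GO = 35.193 - 34.714 = 0.4790

0.4790


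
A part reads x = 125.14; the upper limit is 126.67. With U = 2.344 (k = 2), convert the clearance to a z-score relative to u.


u = U / k = 2.344 / 2 = 1.172
margin = |USL - x| = |126.67 - 125.14| = 1.53
z = margin / u = 1.53 / 1.172
z = 1.3055

1.3055


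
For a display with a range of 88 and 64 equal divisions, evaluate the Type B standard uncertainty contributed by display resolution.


resolution = range / divisions
resolution = 88 / 64 = 1.375
u_res = resolution / (2*sqrt(3))
u_res = 1.375 / 3.4641016
u_res = 0.3969

0.3969


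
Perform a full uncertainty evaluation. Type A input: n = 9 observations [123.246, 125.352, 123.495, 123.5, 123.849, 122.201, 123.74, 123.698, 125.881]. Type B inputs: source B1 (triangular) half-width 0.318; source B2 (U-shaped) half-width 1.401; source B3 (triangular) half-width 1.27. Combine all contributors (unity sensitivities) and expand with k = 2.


mean = (123.246 + 125.352 + 123.495 + 123.5 + 123.849 + 122.201 + 123.74 + 123.698 + 125.881) / 9 = 123.8846667
s = sqrt(sum((x - mean)^2)/(n-1)) = 1.1032846
u_A = s / sqrt(n) = 1.1032846 / sqrt(9) = 0.36776153
u_B1 = 0.318 / sqrt(6) = 0.12982296
u_B2 = 1.401 / sqrt(2) = 0.9906566
u_B3 = 1.27 / sqrt(6) = 0.51847533
uc = sqrt(0.36776153^2 + 0.12982296^2 + 0.9906566^2 + 0.51847533^2) = 1.1841958
U = k * uc = 2 * 1.1841958
U = 2.3684

2.3684


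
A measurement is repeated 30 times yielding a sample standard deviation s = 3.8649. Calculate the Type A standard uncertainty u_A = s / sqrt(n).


u_A = s / sqrt(n)
u_A = 3.8649 / sqrt(30)
u_A = 3.8649 / 5.4772256
u_A = 0.7056

0.7056


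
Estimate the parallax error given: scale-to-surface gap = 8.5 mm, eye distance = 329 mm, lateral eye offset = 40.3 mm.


error = h * offset / d
= 8.5 * 40.3 / 329
= 1.0412

1.0412


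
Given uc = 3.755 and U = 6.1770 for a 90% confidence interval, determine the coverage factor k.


k = U / uc
k = 6.1770 / 3.755
k = 1.645

1.645


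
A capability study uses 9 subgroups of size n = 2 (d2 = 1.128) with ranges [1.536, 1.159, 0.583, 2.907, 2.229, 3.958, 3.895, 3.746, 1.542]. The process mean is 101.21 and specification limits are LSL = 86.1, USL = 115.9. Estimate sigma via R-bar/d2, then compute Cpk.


R_bar = (1.536 + 1.159 + 0.583 + 2.907 + 2.229 + 3.958 + 3.895 + 3.746 + 1.542) / 9 = 2.395
sigma = R_bar / d2 = 2.395 / 1.128 = 2.123227
Cp = (USL - LSL)/(6*sigma) = (115.9 - 86.1)/(6*2.123227) = 2.3392
Cpu = (115.9 - 101.21)/(3*2.123227) = 2.3062
Cpl = (101.21 - 86.1)/(3*2.123227) = 2.3722
Cpk = min(Cpu, Cpl) = 2.3062

2.3062


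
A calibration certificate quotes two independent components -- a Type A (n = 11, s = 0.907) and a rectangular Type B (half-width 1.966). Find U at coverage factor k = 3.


u_A = s / sqrt(n) = 0.907 / sqrt(11) = 0.27347079
u_B = half_width / sqrt(3) = 1.966 / sqrt(3) = 1.1350706
uc = sqrt(u_A^2 + u_B^2) = sqrt(0.27347079^2 + 1.1350706^2) = 1.1675494
U = k * uc = 3 * 1.1675494
U = 3.5026

3.5026


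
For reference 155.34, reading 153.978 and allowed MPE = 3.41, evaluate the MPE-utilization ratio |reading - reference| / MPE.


e = indication - reference = 153.978 - 155.34 = -1.3620
|e| = 1.3620
ratio = |e| / MPE = 1.3620 / 3.41
ratio = 0.3994

0.3994


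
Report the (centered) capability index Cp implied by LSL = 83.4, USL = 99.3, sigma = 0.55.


Cp = (USL - LSL) / (6 * sigma)
= (99.3 - 83.4) / (6 * 0.55)
= 15.9000 / 3.3000
= 4.8182

4.8182


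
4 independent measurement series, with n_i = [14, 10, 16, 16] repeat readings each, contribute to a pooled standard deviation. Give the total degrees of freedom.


nu = sum_i (n_i - 1)
nu = ((14 - 1) + (10 - 1) + (16 - 1) + (16 - 1))
nu = 13 + 9 + 15 + 15
nu = 52

52


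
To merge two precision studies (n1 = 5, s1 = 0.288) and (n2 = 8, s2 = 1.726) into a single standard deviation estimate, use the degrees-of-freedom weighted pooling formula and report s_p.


s_p = sqrt(((n1-1)*s1^2 + (n2-1)*s2^2) / (n1+n2-2))
numerator = (5-1)*0.288^2 + (8-1)*1.726^2 = 0.331776 + 20.853532 = 21.185308
denominator = 5 + 8 - 2 = 11
s_p^2 = 21.185308 / 11 = 1.9259371
s_p = sqrt(1.9259371) = 1.3878

1.3878


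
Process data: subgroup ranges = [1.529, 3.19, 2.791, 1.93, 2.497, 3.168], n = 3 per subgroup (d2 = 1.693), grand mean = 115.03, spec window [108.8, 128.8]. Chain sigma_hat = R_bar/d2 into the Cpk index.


R_bar = (1.529 + 3.19 + 2.791 + 1.93 + 2.497 + 3.168) / 6 = 2.5175
sigma = R_bar / d2 = 2.5175 / 1.693 = 1.4870053
Cp = (USL - LSL)/(6*sigma) = (128.8 - 108.8)/(6*1.4870053) = 2.2416
Cpu = (128.8 - 115.03)/(3*1.4870053) = 3.0867
Cpl = (115.03 - 108.8)/(3*1.4870053) = 1.3965
Cpk = min(Cpu, Cpl) = 1.3965

1.3965


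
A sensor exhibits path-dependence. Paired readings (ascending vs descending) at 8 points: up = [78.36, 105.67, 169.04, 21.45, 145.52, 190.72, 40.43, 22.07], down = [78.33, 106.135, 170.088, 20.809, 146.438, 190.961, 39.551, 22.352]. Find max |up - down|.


|78.36 - 78.33| = 0.0300
|105.67 - 106.135| = 0.4650
|169.04 - 170.088| = 1.0480
|21.45 - 20.809| = 0.6410
|145.52 - 146.438| = 0.9180
|190.72 - 190.961| = 0.2410
|40.43 - 39.551| = 0.8790
|22.07 - 22.352| = 0.2820
hysteresis = max(diffs) = 1.0480

1.0480


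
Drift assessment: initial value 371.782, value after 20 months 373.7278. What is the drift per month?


rate = (v2 - v1) / months
= (373.7278 - 371.782) / 20
= 1.9458 / 20
= 0.0973

0.0973


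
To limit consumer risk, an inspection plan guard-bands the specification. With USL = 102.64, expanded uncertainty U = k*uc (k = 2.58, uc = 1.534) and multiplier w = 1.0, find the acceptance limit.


U = k * uc = 2.58 * 1.534 = 3.95772
guard band g = w * U = 1.0 * 3.95772 = 3.95772
AL = USL - g = 102.64 - 3.95772
AL = 98.6823

98.6823


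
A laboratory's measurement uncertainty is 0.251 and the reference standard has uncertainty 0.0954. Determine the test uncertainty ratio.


TUR = u_lab / u_ref
= 0.251 / 0.0954
= 2.6310

2.6310


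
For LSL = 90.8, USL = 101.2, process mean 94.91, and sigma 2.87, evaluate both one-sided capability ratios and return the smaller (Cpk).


Cpu = (USL - mean) / (3*sigma) = (101.2 - 94.91) / (3*2.87) = 0.7305
Cpl = (mean - LSL) / (3*sigma) = (94.91 - 90.8) / (3*2.87) = 0.4774
Cpk = min(Cpu, Cpl) = 0.4774

0.4774


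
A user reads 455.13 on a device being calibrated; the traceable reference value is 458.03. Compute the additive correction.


Correction = standard - reading
= 458.03 - 455.13
= 2.9000

2.9000


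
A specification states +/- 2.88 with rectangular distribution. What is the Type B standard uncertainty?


u_B = half_width / sqrt(3)
u_B = 2.88 / 1.7320508
u_B = 1.6628

1.6628


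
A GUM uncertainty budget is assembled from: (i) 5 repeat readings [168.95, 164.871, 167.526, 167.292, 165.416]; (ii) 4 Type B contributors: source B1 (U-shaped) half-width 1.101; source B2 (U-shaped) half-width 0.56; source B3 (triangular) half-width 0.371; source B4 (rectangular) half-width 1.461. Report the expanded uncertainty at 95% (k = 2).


mean = (168.95 + 164.871 + 167.526 + 167.292 + 165.416) / 5 = 166.811
s = sqrt(sum((x - mean)^2)/(n-1)) = 1.6603864
u_A = s / sqrt(n) = 1.6603864 / sqrt(5) = 0.74254737
u_B1 = 1.101 / sqrt(2) = 0.77852457
u_B2 = 0.56 / sqrt(2) = 0.3959798
u_B3 = 0.371 / sqrt(6) = 0.15146012
u_B4 = 1.461 / sqrt(3) = 0.84350874
uc = sqrt(0.74254737^2 + 0.77852457^2 + 0.3959798^2 + 0.15146012^2 + 0.84350874^2) = 1.4313365
U = k * uc = 2 * 1.4313365
U = 2.8627

2.8627


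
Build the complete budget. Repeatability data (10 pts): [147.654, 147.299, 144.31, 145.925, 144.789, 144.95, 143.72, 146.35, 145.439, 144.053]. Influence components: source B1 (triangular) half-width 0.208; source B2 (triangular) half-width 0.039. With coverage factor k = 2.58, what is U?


mean = (147.654 + 147.299 + 144.31 + 145.925 + 144.789 + 144.95 + 143.72 + 146.35 + 145.439 + 144.053) / 10 = 145.4489
s = sqrt(sum((x - mean)^2)/(n-1)) = 1.3434277
u_A = s / sqrt(n) = 1.3434277 / sqrt(10) = 0.42482914
u_B1 = 0.208 / sqrt(6) = 0.084915644
u_B2 = 0.039 / sqrt(6) = 0.015921683
uc = sqrt(0.42482914^2 + 0.084915644^2 + 0.015921683^2) = 0.43352505
U = k * uc = 2.58 * 0.43352505
U = 1.1185

1.1185


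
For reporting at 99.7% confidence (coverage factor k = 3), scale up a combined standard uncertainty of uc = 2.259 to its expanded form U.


U = k * uc
U = 3 * 2.259
U = 6.7770

6.7770


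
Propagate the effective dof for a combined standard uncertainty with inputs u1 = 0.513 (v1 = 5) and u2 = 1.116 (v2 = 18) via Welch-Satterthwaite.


uc = sqrt(u1^2 + u2^2) = sqrt(0.513^2 + 1.116^2) = 1.228261
v_eff = uc^4 / (u1^4/v1 + u2^4/v2)
= 1.228261^4 / (0.513^4/5 + 1.116^4/18)
= 2.2759496 / 0.10002718
v_eff = 22.7533

22.7533


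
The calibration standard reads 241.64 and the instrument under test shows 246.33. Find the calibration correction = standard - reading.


Correction = standard - reading
= 241.64 - 246.33
= -4.6900

-4.6900


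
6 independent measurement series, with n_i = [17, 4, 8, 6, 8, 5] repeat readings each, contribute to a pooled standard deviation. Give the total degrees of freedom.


nu = sum_i (n_i - 1)
nu = ((17 - 1) + (4 - 1) + (8 - 1) + (6 - 1) + (8 - 1) + (5 - 1))
nu = 16 + 3 + 7 + 5 + 7 + 4
nu = 42

42


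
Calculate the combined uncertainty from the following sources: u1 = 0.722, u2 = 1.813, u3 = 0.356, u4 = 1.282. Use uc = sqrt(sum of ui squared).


uc = sqrt(0.722^2 + 1.813^2 + 0.356^2 + 1.282^2)
uc = sqrt(5.578513)
uc = 2.3619

2.3619


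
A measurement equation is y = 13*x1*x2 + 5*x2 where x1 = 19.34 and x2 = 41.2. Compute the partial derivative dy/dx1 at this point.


y = 13*x1*x2 + 5*x2
dy/dx1 = 13*x2
Evaluate at x2 = 41.2: c1 = 13 * 41.2
c1 = 535.6000

535.6000


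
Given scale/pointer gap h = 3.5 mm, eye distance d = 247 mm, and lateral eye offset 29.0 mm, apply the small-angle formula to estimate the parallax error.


error = h * offset / d
= 3.5 * 29.0 / 247
= 0.4109

0.4109


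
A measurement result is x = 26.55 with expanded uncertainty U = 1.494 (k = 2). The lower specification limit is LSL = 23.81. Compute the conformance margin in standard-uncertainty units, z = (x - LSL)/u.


u = U / k = 1.494 / 2 = 0.747
margin = |LSL - x| = |23.81 - 26.55| = 2.74
z = margin / u = 2.74 / 0.747
z = 3.6680

3.6680


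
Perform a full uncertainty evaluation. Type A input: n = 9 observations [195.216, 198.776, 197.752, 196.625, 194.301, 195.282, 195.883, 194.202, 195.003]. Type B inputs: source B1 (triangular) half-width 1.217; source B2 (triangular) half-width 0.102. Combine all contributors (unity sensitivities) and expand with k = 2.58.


mean = (195.216 + 198.776 + 197.752 + 196.625 + 194.301 + 195.282 + 195.883 + 194.202 + 195.003) / 9 = 195.8933333
s = sqrt(sum((x - mean)^2)/(n-1)) = 1.5540748
u_A = s / sqrt(n) = 1.5540748 / sqrt(9) = 0.51802493
u_B1 = 1.217 / sqrt(6) = 0.49683817
u_B2 = 0.102 / sqrt(6) = 0.041641326
uc = sqrt(0.51802493^2 + 0.49683817^2 + 0.041641326^2) = 0.71897983
U = k * uc = 2.58 * 0.71897983
U = 1.8550

1.8550


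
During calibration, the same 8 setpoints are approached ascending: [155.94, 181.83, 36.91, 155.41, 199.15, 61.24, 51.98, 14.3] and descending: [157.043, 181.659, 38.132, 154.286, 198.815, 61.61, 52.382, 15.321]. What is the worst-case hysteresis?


|155.94 - 157.043| = 1.1030
|181.83 - 181.659| = 0.1710
|36.91 - 38.132| = 1.2220
|155.41 - 154.286| = 1.1240
|199.15 - 198.815| = 0.3350
|61.24 - 61.61| = 0.3700
|51.98 - 52.382| = 0.4020
|14.3 - 15.321| = 1.0210
hysteresis = max(diffs) = 1.2220

1.2220


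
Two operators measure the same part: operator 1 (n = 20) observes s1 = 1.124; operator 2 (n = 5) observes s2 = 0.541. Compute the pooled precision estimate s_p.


s_p = sqrt(((n1-1)*s1^2 + (n2-1)*s2^2) / (n1+n2-2))
numerator = (20-1)*1.124^2 + (5-1)*0.541^2 = 24.004144 + 1.170724 = 25.174868
denominator = 20 + 5 - 2 = 23
s_p^2 = 25.174868 / 23 = 1.0945595
s_p = sqrt(1.0945595) = 1.0462

1.0462


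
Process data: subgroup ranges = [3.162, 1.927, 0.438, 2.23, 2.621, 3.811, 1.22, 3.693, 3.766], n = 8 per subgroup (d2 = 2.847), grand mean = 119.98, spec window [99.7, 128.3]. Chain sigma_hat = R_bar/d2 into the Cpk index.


R_bar = (3.162 + 1.927 + 0.438 + 2.23 + 2.621 + 3.811 + 1.22 + 3.693 + 3.766) / 9 = 2.5408889
sigma = R_bar / d2 = 2.5408889 / 2.847 = 0.89247942
Cp = (USL - LSL)/(6*sigma) = (128.3 - 99.7)/(6*0.89247942) = 5.3409
Cpu = (128.3 - 119.98)/(3*0.89247942) = 3.1074
Cpl = (119.98 - 99.7)/(3*0.89247942) = 7.5744
Cpk = min(Cpu, Cpl) = 3.1074

3.1074


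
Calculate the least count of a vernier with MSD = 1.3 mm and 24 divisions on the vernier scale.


LC = MSD / n_div
= 1.3 / 24
= 0.0542

0.0542


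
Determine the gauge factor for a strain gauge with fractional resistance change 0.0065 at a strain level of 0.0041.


GF = (dR/R) / epsilon
= 0.0065 / 0.0041
= 1.5854

1.5854


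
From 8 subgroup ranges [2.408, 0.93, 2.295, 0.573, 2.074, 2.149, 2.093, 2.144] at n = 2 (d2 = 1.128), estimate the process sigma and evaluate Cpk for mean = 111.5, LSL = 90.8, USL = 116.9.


R_bar = (2.408 + 0.93 + 2.295 + 0.573 + 2.074 + 2.149 + 2.093 + 2.144) / 8 = 1.83325
sigma = R_bar / d2 = 1.83325 / 1.128 = 1.6252216
Cp = (USL - LSL)/(6*sigma) = (116.9 - 90.8)/(6*1.6252216) = 2.6766
Cpu = (116.9 - 111.5)/(3*1.6252216) = 1.1075
Cpl = (111.5 - 90.8)/(3*1.6252216) = 4.2456
Cpk = min(Cpu, Cpl) = 1.1075

1.1075


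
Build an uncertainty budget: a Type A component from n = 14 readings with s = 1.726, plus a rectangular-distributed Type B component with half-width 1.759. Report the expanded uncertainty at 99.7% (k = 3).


u_A = s / sqrt(n) = 1.726 / sqrt(14) = 0.4612929
u_B = half_width / sqrt(3) = 1.759 / sqrt(3) = 1.0155591
uc = sqrt(u_A^2 + u_B^2) = sqrt(0.4612929^2 + 1.0155591^2) = 1.1154154
U = k * uc = 3 * 1.1154154
U = 3.3462

3.3462


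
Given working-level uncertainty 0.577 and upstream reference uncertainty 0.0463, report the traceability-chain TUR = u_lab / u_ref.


TUR = u_lab / u_ref
= 0.577 / 0.0463
= 12.4622

12.4622


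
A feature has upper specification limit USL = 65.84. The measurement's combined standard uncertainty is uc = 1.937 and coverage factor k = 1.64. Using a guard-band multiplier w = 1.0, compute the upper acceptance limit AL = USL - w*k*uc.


U = k * uc = 1.64 * 1.937 = 3.17668
guard band g = w * U = 1.0 * 3.17668 = 3.17668
AL = USL - g = 65.84 - 3.17668
AL = 62.6633

62.6633


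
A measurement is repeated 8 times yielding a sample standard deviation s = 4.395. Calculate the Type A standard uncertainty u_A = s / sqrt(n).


u_A = s / sqrt(n)
u_A = 4.395 / sqrt(8)
u_A = 4.395 / 2.8284271
u_A = 1.5539

1.5539


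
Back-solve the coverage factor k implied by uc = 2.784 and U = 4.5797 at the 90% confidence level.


k = U / uc
k = 4.5797 / 2.784
k = 1.645

1.645


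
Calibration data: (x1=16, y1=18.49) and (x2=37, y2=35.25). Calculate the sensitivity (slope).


slope = (y2 - y1) / (x2 - x1)
= (35.25 - 18.49) / (37 - 16)
= 16.7600 / 21
= 0.7981

0.7981


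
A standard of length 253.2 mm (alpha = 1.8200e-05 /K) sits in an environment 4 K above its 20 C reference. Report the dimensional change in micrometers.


dL = L * alpha * dT
= 253.2 * 1.8200e-05 * 4
= 0.0184330 mm
dL_um = 0.0184330 * 1000 = 18.4330 um

18.4330


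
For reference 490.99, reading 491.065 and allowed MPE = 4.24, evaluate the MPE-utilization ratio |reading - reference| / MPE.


e = indication - reference = 491.065 - 490.99 = 0.0750
|e| = 0.0750
ratio = |e| / MPE = 0.0750 / 4.24
ratio = 0.0177

0.0177


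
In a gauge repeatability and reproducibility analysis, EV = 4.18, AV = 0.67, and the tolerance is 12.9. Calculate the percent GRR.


GRR = sqrt(EV^2 + AV^2) = sqrt(4.18^2 + 0.67^2) = 4.2333556
%GRR = GRR / tol * 100 = 4.2333556 / 12.9 * 100
%GRR = 32.8167

32.8167


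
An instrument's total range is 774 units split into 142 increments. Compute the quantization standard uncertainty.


resolution = range / divisions
resolution = 774 / 142 = 5.4507042
u_res = resolution / (2*sqrt(3))
u_res = 5.4507042 / 3.4641016
u_res = 1.5735

1.5735


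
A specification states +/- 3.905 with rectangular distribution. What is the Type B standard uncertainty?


u_B = half_width / sqrt(3)
u_B = 3.905 / 1.7320508
u_B = 2.2546

2.2546


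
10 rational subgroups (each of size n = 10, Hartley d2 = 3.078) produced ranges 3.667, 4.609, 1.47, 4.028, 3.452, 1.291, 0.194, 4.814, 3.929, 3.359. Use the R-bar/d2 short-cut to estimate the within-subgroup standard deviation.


R_bar = (3.667 + 4.609 + 1.47 + 4.028 + 3.452 + 1.291 + 0.194 + 4.814 + 3.929 + 3.359) / 10
R_bar = 30.813 / 10 = 3.0813
sigma_hat = R_bar / d2 = 3.0813 / 3.078 = 1.0011

1.0011


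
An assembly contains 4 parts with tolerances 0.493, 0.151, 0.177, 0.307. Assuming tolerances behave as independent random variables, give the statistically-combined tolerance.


RSS = sqrt(0.493^2 + 0.151^2 + 0.177^2 + 0.307^2)
= sqrt(0.391428)
= 0.6256

0.6256


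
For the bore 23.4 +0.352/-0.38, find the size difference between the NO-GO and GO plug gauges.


GO = nominal - lower_tol (smallest hole = maximum material condition)
GO = 23.4 - 0.38 = 23.02
NO-GO = nominal + upper_tol (largest hole = least material condition)
NO-GO = 23.4 + 0.352 = 23.752
spread = NO-GO - GO = 23.752 - 23.02 = 0.7320

0.7320


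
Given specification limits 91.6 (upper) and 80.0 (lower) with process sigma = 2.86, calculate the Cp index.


Cp = (USL - LSL) / (6 * sigma)
= (91.6 - 80.0) / (6 * 2.86)
= 11.6000 / 17.1600
= 0.6760

0.6760


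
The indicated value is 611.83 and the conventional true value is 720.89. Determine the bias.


Systematic error = measured - true
= 611.83 - 720.89
= -109.0600

-109.0600


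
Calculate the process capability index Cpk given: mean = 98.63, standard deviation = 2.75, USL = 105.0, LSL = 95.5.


Cpu = (USL - mean) / (3*sigma) = (105.0 - 98.63) / (3*2.75) = 0.7721
Cpl = (mean - LSL) / (3*sigma) = (98.63 - 95.5) / (3*2.75) = 0.3794
Cpk = min(Cpu, Cpl) = 0.3794

0.3794


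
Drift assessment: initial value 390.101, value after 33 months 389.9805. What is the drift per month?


rate = (v2 - v1) / months
= (389.9805 - 390.101) / 33
= -0.1205 / 33
= -0.0037

-0.0037


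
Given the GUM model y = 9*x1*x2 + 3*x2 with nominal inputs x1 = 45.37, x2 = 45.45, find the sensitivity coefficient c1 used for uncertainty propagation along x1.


y = 9*x1*x2 + 3*x2
dy/dx1 = 9*x2
Evaluate at x2 = 45.45: c1 = 9 * 45.45
c1 = 409.0500

409.0500


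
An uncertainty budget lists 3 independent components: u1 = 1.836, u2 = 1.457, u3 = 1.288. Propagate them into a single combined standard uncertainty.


uc = sqrt(1.836^2 + 1.457^2 + 1.288^2)
uc = sqrt(7.152689)
uc = 2.6745

2.6745


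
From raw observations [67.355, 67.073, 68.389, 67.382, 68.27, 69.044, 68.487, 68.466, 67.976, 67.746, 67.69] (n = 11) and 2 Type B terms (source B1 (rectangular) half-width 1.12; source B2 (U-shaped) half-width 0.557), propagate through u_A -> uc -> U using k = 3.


mean = (67.355 + 67.073 + 68.389 + 67.382 + 68.27 + 69.044 + 68.487 + 68.466 + 67.976 + 67.746 + 67.69) / 11 = 67.98890909
s = sqrt(sum((x - mean)^2)/(n-1)) = 0.59879871
u_A = s / sqrt(n) = 0.59879871 / sqrt(11) = 0.1805446
u_B1 = 1.12 / sqrt(3) = 0.6466323
u_B2 = 0.557 / sqrt(2) = 0.39385848
uc = sqrt(0.1805446^2 + 0.6466323^2 + 0.39385848^2) = 0.77836636
U = k * uc = 3 * 0.77836636
U = 2.3351

2.3351


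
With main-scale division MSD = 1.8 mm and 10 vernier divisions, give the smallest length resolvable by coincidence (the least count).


LC = MSD / n_div
= 1.8 / 10
= 0.1800

0.1800


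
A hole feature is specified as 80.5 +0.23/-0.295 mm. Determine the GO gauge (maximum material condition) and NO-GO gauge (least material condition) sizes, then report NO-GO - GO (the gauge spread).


GO = nominal - lower_tol (smallest hole = maximum material condition)
GO = 80.5 - 0.295 = 80.205
NO-GO = nominal + upper_tol (largest hole = least material condition)
NO-GO = 80.5 + 0.23 = 80.73
spread = NO-GO - GO = 80.73 - 80.205 = 0.5250

0.5250


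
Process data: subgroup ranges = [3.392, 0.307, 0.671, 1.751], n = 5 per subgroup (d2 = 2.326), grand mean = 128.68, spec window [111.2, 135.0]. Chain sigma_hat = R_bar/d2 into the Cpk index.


R_bar = (3.392 + 0.307 + 0.671 + 1.751) / 4 = 1.53025
sigma = R_bar / d2 = 1.53025 / 2.326 = 0.65788908
Cp = (USL - LSL)/(6*sigma) = (135.0 - 111.2)/(6*0.65788908) = 6.0294
Cpu = (135.0 - 128.68)/(3*0.65788908) = 3.2022
Cpl = (128.68 - 111.2)/(3*0.65788908) = 8.8566
Cpk = min(Cpu, Cpl) = 3.2022

3.2022


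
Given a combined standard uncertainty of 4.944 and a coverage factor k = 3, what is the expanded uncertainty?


U = k * uc
U = 3 * 4.944
U = 14.8320

14.8320


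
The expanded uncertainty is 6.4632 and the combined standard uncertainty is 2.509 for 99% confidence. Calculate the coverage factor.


k = U / uc
k = 6.4632 / 2.509
k = 2.576

2.576


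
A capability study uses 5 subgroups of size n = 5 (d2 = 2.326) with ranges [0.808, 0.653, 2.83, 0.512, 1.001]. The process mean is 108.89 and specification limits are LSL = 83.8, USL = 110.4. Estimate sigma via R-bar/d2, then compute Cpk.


R_bar = (0.808 + 0.653 + 2.83 + 0.512 + 1.001) / 5 = 1.1608
sigma = R_bar / d2 = 1.1608 / 2.326 = 0.49905417
Cp = (USL - LSL)/(6*sigma) = (110.4 - 83.8)/(6*0.49905417) = 8.8835
Cpu = (110.4 - 108.89)/(3*0.49905417) = 1.0086
Cpl = (108.89 - 83.8)/(3*0.49905417) = 16.7584
Cpk = min(Cpu, Cpl) = 1.0086

1.0086


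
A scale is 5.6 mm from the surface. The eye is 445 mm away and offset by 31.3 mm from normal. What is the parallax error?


error = h * offset / d
= 5.6 * 31.3 / 445
= 0.3939

0.3939


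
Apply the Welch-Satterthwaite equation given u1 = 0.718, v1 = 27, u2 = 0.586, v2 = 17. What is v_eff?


uc = sqrt(u1^2 + u2^2) = sqrt(0.718^2 + 0.586^2) = 0.92677937
v_eff = uc^4 / (u1^4/v1 + u2^4/v2)
= 0.92677937^4 / (0.718^4/27 + 0.586^4/17)
= 0.73774357 / 0.016779666
v_eff = 43.9665

43.9665


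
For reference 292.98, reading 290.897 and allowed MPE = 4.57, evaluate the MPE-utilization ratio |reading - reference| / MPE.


e = indication - reference = 290.897 - 292.98 = -2.0830
|e| = 2.0830
ratio = |e| / MPE = 2.0830 / 4.57
ratio = 0.4558

0.4558


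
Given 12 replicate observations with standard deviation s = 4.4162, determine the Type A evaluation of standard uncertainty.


u_A = s / sqrt(n)
u_A = 4.4162 / sqrt(12)
u_A = 4.4162 / 3.4641016
u_A = 1.2748

1.2748


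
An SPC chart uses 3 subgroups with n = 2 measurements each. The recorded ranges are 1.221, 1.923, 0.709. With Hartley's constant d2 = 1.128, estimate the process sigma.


R_bar = (1.221 + 1.923 + 0.709) / 3
R_bar = 3.853 / 3 = 1.2843333
sigma_hat = R_bar / d2 = 1.2843333 / 1.128 = 1.1386

1.1386


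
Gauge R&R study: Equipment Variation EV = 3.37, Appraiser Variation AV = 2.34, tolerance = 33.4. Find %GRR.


GRR = sqrt(EV^2 + AV^2) = sqrt(3.37^2 + 2.34^2) = 4.102743
%GRR = GRR / tol * 100 = 4.102743 / 33.4 * 100
%GRR = 12.2837

12.2837


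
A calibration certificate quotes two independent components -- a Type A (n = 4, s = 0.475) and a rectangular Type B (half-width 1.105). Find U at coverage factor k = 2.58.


u_A = s / sqrt(n) = 0.475 / sqrt(4) = 0.2375
u_B = half_width / sqrt(3) = 1.105 / sqrt(3) = 0.63797205
uc = sqrt(u_A^2 + u_B^2) = sqrt(0.2375^2 + 0.63797205^2) = 0.68074561
U = k * uc = 2.58 * 0.68074561
U = 1.7563

1.7563
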